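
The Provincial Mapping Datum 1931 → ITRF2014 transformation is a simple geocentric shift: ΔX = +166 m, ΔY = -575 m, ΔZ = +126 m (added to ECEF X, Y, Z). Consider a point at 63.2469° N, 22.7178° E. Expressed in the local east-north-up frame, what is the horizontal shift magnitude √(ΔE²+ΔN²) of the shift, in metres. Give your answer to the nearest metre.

At φ = 63.2469°, λ = 22.7178°: sin φ = 0.892955, cos φ = 0.450147, sin λ = 0.386193, cos λ = 0.922418.
ΔE = −sin λ·ΔX + cos λ·ΔY = −(0.386193)·(166) + (0.922418)·(-575) = -594.50 m.
ΔN = −sin φ cos λ·ΔX − sin φ sin λ·ΔY + cos φ·ΔZ = −(0.892955)(0.922418)(166) − (0.892955)(0.386193)(-575) + (0.450147)(126) = 118.28 m.
Horizontal magnitude = √(ΔE² + ΔN²) = √((-594.50)² + 118.28²) = 606.15 m.

606 m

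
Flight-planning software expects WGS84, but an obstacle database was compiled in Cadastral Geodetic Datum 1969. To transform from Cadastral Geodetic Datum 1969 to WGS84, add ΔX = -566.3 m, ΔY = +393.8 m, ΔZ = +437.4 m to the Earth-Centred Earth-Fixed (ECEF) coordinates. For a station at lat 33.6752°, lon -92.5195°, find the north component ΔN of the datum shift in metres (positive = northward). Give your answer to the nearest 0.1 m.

At φ = 33.6752°, λ = -92.5195°: sin φ = 0.554484, cos φ = 0.832194, sin λ = -0.999033, cos λ = -0.043959.
ΔN = −sin φ cos λ·ΔX − sin φ sin λ·ΔY + cos φ·ΔZ = −(0.554484)(-0.043959)(-566.3) − (0.554484)(-0.999033)(393.8) + (0.832194)(437.4) = 568.34 m.

ΔN = 568.3 m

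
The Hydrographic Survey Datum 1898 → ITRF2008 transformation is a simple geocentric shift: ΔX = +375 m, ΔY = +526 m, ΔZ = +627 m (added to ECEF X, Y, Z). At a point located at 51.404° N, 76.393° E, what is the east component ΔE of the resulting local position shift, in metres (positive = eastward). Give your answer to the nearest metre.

At φ = 51.404°, λ = 76.393°: sin φ = 0.781564, cos φ = 0.623825, sin λ = 0.971932, cos λ = 0.235261.
ΔE = −sin λ·ΔX + cos λ·ΔY = −(0.971932)·(375) + (0.235261)·(526) = -240.73 m.

ΔE = -241 m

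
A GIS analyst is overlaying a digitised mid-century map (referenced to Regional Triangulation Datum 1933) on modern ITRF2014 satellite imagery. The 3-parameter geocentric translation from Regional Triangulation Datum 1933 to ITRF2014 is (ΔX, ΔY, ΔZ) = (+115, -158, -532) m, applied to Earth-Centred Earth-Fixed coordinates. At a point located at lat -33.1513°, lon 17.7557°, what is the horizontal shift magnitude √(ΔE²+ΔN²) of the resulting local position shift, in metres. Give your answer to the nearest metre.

452 m

At φ = -33.1513°, λ = 17.7557°: sin φ = -0.546852, cos φ = 0.837229, sin λ = 0.304959, cos λ = 0.952365.
ΔE = −sin λ·ΔX + cos λ·ΔY = −(0.304959)·(115) + (0.952365)·(-158) = -185.54 m.
ΔN = −sin φ cos λ·ΔX − sin φ sin λ·ΔY + cos φ·ΔZ = −(-0.546852)(0.952365)(115) − (-0.546852)(0.304959)(-158) + (0.837229)(-532) = -411.86 m.
Horizontal magnitude = √(ΔE² + ΔN²) = √((-185.54)² + (-411.86)²) = 451.73 m.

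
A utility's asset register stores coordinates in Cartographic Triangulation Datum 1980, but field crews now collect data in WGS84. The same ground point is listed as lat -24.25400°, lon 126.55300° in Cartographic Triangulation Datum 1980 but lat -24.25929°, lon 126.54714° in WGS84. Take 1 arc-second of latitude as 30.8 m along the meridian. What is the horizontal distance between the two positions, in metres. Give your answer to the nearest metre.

Δφ = -24.25929° − -24.25400° = -0.00529°; Δλ = 126.54714° − 126.55300° = -0.00586°.
1° of latitude = 3600 × 30.80 = 110880 m.
ΔN = Δφ × 110880 = -586.6 m; ΔE = Δλ × 110880 × cos(-24.25400°) = -0.00586 × 110880 × 0.911733 = -592.4 m.
Distance = √(ΔE² + ΔN²) = √((-592.4)² + (-586.6)²) = 833.7 m.

834 m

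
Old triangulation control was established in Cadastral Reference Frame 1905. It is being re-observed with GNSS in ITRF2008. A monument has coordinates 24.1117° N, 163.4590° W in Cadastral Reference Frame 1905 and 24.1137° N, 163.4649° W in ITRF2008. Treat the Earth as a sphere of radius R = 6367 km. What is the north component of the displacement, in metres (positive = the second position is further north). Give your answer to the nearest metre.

ΔN = 222 m

Δφ = 24.1137° − 24.1117° = +0.0020°; Δλ = -163.4649° − -163.4590° = -0.0059°.
1° along a meridian = πR/180 = 111125 m.
ΔN = Δφ × 111125 = 222.3 m; ΔE = Δλ × 111125 × cos(24.1117°) = -0.0059 × 111125 × 0.912751 = -598.4 m.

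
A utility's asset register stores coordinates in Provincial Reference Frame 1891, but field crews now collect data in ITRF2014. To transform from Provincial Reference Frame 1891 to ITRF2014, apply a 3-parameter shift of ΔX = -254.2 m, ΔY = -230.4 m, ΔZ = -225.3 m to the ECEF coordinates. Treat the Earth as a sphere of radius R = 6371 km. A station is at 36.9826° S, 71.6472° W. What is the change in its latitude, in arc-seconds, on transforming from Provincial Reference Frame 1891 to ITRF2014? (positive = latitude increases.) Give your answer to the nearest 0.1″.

Δφ = -3.1″

sin φ = -0.601572, cos φ = 0.798818, sin λ = -0.949136, cos λ = 0.314867.
North component: ΔN = −sin φ cos λ·ΔX − sin φ sin λ·ΔY + cos φ·ΔZ = −(-0.601572)(0.314867)(-254.2) − (-0.601572)(-0.949136)(-230.4) + (0.798818)(-225.3) = -96.57 m.
1° of latitude spans πR/180 = 111195 m, so Δφ = -96.57 / 111195 × 3600 = -3.127″.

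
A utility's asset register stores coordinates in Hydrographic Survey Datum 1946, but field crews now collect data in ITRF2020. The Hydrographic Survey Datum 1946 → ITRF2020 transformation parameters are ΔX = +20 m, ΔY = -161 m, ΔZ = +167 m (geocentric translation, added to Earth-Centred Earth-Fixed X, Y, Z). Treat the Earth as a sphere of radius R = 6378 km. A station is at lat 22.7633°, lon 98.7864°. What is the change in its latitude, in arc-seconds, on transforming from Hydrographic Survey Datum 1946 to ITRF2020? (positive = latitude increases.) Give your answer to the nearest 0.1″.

sin φ = 0.386925, cos φ = 0.922111, sin λ = 0.988265, cos λ = -0.152751.
North component: ΔN = −sin φ cos λ·ΔX − sin φ sin λ·ΔY + cos φ·ΔZ = −(0.386925)(-0.152751)(20) − (0.386925)(0.988265)(-161) + (0.922111)(167) = 216.74 m.
1° of latitude spans πR/180 = 111317 m, so Δφ = 216.74 / 111317 × 3600 = 7.009″.

Δφ = 7.0″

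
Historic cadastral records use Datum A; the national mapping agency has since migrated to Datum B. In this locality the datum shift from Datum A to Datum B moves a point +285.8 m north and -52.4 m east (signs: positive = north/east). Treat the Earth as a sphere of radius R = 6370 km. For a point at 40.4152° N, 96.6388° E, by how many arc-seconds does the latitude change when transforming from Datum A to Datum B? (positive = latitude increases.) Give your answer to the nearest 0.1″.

On a sphere of radius R, 1 rad of latitude = R, so Δφ = ΔN / R = 285.8 / 6370000 = 4.4867e-05 rad = 9.254″.

Δφ = 9.3″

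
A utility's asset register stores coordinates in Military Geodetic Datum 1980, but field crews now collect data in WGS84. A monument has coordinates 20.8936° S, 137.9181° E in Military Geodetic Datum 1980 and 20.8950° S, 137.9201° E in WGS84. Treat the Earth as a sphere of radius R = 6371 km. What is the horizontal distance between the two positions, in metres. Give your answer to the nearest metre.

260 m

Δφ = -20.8950° − -20.8936° = -0.0014°; Δλ = 137.9201° − 137.9181° = +0.0020°.
1° along a meridian = πR/180 = 111195 m.
ΔN = Δφ × 111195 = -155.7 m; ΔE = Δλ × 111195 × cos(-20.8936°) = +0.0020 × 111195 × 0.934244 = 207.8 m.
Distance = √(ΔE² + ΔN²) = √(207.8² + (-155.7)²) = 259.6 m.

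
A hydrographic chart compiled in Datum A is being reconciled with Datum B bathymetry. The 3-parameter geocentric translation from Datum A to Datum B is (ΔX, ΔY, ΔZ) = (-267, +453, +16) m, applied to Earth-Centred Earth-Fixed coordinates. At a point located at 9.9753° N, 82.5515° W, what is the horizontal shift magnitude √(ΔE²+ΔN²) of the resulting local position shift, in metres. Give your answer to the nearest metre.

At φ = 9.9753°, λ = -82.5515°: sin φ = 0.173224, cos φ = 0.984883, sin λ = -0.991562, cos λ = 0.129635.
ΔE = −sin λ·ΔX + cos λ·ΔY = −(-0.991562)·(-267) + (0.129635)·(453) = -206.02 m.
ΔN = −sin φ cos λ·ΔX − sin φ sin λ·ΔY + cos φ·ΔZ = −(0.173224)(0.129635)(-267) − (0.173224)(-0.991562)(453) + (0.984883)(16) = 99.56 m.
Horizontal magnitude = √(ΔE² + ΔN²) = √((-206.02)² + 99.56²) = 228.82 m.

229 m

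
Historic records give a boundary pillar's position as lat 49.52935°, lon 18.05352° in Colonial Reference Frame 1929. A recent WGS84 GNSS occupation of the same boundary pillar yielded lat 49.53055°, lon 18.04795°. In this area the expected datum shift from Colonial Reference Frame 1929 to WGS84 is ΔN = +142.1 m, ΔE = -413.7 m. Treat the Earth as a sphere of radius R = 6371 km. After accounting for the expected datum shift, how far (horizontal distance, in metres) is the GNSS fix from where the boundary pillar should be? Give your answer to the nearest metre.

Observed coordinate differences: Δφ = +0.00120°, Δλ = -0.00557°.
Converting to metres (1° lat = 111195 m, cos φ = 0.649058): observed ΔN = 133.4 m, observed ΔE = -402.0 m.
Subtracting the expected shift leaves a residual of 133.4 − (142.1) = -8.7 m north and -402.0 − (-413.7) = 11.7 m east.
Residual distance = √((-8.7)² + 11.7²) = 14.6 m.

15 m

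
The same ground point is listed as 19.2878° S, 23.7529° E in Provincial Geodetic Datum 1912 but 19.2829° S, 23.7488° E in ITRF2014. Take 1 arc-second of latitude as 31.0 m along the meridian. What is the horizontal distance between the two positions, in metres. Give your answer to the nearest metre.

Δφ = -19.2829° − -19.2878° = +0.0049°; Δλ = 23.7488° − 23.7529° = -0.0041°.
1° of latitude = 3600 × 31.00 = 111600 m.
ΔN = Δφ × 111600 = 546.8 m; ΔE = Δλ × 111600 × cos(-19.2878°) = -0.0041 × 111600 × 0.943871 = -431.9 m.
Distance = √(ΔE² + ΔN²) = √((-431.9)² + 546.8²) = 696.8 m.

697 m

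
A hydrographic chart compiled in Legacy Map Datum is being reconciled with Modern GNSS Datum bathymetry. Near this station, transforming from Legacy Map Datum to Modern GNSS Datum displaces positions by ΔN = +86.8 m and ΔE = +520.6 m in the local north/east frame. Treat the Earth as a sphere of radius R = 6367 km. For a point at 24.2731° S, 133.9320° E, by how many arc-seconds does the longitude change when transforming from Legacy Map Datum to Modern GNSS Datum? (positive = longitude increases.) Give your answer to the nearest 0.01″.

At latitude -24.2731°, cos φ = 0.911596.
One radian of longitude at latitude φ spans R cos φ, so Δλ = ΔE / (R cos φ) = 520.6 / (6367000 × 0.911596) = 8.9695e-05 rad = 18.501″.

Δλ = 18.50″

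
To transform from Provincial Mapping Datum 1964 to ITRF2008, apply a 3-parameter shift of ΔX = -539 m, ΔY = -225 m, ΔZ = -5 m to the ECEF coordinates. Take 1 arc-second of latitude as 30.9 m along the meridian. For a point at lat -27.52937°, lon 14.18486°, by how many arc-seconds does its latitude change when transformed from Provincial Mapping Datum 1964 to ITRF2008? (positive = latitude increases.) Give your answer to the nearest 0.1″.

Δφ = -8.8″

sin φ = -0.462203, cos φ = 0.886774, sin λ = 0.245051, cos λ = 0.969510.
North component: ΔN = −sin φ cos λ·ΔX − sin φ sin λ·ΔY + cos φ·ΔZ = −(-0.462203)(0.969510)(-539) − (-0.462203)(0.245051)(-225) + (0.886774)(-5) = -271.45 m.
1° of latitude spans 3600 × 30.90 = 111240 m, so Δφ = -271.45 / 111240 × 3600 = -8.785″.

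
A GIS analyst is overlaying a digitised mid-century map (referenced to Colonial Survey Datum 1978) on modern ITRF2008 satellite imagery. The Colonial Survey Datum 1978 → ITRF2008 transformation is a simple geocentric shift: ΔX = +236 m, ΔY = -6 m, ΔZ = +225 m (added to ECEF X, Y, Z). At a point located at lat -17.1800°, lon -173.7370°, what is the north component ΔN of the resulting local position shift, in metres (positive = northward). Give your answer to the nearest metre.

ΔN = 146 m

The local north axis is (−sin φ cos λ, −sin φ sin λ, cos φ), giving ΔN = -69.292 + 0.193 + 214.961 = 145.86 m.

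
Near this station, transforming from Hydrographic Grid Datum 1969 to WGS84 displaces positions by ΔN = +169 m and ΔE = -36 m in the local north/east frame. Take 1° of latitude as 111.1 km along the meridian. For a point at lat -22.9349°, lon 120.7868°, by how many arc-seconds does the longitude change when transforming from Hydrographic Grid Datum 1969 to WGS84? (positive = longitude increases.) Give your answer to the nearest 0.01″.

Δλ = -1.27″

At latitude -22.9349°, cos φ = 0.920948.
1° of longitude at this latitude = 111.1 × cos φ = 102.32 km, so Δλ = -36.0 / 102317.3 = -0.0003518° = -1.267″.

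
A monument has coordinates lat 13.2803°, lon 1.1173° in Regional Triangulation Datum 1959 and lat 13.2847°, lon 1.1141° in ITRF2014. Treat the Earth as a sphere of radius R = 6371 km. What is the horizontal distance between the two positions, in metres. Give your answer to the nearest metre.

Δφ = 13.2847° − 13.2803° = +0.0044°; Δλ = 1.1141° − 1.1173° = -0.0032°.
1° along a meridian = πR/180 = 111195 m.
ΔN = Δφ × 111195 = 489.3 m; ΔE = Δλ × 111195 × cos(13.2803°) = -0.0032 × 111195 × 0.973258 = -346.3 m.
Distance = √(ΔE² + ΔN²) = √((-346.3)² + 489.3²) = 599.4 m.

599 m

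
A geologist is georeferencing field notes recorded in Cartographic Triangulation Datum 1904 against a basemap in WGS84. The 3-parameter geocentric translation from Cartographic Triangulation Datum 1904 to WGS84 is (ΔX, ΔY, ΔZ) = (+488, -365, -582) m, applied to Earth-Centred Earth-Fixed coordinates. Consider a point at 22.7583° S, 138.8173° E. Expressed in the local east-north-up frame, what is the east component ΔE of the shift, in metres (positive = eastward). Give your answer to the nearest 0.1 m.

At φ = -22.7583°, λ = 138.8173°: sin φ = -0.386845, cos φ = 0.922145, sin λ = 0.658462, cos λ = -0.752614.
ΔE = −sin λ·ΔX + cos λ·ΔY = −(0.658462)·(488) + (-0.752614)·(-365) = -46.63 m.

ΔE = -46.6 m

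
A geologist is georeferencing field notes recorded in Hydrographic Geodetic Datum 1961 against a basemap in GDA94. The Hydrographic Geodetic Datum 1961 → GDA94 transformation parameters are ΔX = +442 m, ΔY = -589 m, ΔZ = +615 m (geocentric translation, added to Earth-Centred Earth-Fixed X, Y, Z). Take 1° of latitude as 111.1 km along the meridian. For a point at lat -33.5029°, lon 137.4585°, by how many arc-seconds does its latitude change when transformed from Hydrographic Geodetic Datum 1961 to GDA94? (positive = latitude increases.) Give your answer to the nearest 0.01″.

sin φ = -0.551979, cos φ = 0.833858, sin λ = 0.676124, cos λ = -0.736788.
North component: ΔN = −sin φ cos λ·ΔX − sin φ sin λ·ΔY + cos φ·ΔZ = −(-0.551979)(-0.736788)(442) − (-0.551979)(0.676124)(-589) + (0.833858)(615) = 113.25 m.
1° of latitude spans 111100 m, so Δφ = 113.25 / 111100 × 3600 = 3.670″.

Δφ = 3.67″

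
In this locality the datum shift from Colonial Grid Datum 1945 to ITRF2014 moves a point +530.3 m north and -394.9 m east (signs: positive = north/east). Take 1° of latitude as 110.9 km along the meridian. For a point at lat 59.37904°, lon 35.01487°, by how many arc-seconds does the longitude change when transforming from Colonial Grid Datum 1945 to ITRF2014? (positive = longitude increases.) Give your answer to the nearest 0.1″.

Δλ = -25.2″

At latitude 59.37904°, cos φ = 0.509356.
1° of longitude at this latitude = 110.9 × cos φ = 56.49 km, so Δλ = -394.9 / 56487.6 = -0.0069909° = -25.167″.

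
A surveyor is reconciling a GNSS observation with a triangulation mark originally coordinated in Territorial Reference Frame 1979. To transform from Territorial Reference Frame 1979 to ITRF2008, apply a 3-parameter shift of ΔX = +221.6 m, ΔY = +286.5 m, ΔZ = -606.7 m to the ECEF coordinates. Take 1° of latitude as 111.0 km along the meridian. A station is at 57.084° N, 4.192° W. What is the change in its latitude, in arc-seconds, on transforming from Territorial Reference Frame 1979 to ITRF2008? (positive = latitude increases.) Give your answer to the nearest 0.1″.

sin φ = 0.839468, cos φ = 0.543409, sin λ = -0.073099, cos λ = 0.997325.
North component: ΔN = −sin φ cos λ·ΔX − sin φ sin λ·ΔY + cos φ·ΔZ = −(0.839468)(0.997325)(221.6) − (0.839468)(-0.073099)(286.5) + (0.543409)(-606.7) = -497.63 m.
1° of latitude spans 111000 m, so Δφ = -497.63 / 111000 × 3600 = -16.139″.

Δφ = -16.1″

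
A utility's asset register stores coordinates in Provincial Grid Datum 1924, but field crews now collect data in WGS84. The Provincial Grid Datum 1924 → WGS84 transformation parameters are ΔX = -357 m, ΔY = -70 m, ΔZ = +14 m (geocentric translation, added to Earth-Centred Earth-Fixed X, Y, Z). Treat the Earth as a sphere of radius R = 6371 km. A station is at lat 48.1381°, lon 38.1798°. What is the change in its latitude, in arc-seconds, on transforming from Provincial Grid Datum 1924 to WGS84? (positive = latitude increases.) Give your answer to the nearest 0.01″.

Δφ = 8.11″

sin φ = 0.744755, cos φ = 0.667337, sin λ = 0.618131, cos λ = 0.786075.
North component: ΔN = −sin φ cos λ·ΔX − sin φ sin λ·ΔY + cos φ·ΔZ = −(0.744755)(0.786075)(-357) − (0.744755)(0.618131)(-70) + (0.667337)(14) = 250.57 m.
1° of latitude spans πR/180 = 111195 m, so Δφ = 250.57 / 111195 × 3600 = 8.112″.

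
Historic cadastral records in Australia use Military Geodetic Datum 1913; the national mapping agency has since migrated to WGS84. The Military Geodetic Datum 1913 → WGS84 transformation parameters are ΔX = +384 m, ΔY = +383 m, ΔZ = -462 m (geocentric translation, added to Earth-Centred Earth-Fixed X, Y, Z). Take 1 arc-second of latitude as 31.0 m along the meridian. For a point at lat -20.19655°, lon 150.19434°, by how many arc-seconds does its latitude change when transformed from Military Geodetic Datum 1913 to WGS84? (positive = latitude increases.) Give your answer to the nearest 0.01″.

sin φ = -0.345242, cos φ = 0.938514, sin λ = 0.497060, cos λ = -0.867716.
North component: ΔN = −sin φ cos λ·ΔX − sin φ sin λ·ΔY + cos φ·ΔZ = −(-0.345242)(-0.867716)(384) − (-0.345242)(0.497060)(383) + (0.938514)(-462) = -482.90 m.
1° of latitude spans 3600 × 31.00 = 111600 m, so Δφ = -482.90 / 111600 × 3600 = -15.578″.

Δφ = -15.58″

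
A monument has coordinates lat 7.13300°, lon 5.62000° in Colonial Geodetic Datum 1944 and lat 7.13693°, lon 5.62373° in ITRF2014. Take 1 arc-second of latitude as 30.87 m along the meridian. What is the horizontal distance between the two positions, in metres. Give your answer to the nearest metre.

600 m

Δφ = 7.13693° − 7.13300° = +0.00393°; Δλ = 5.62373° − 5.62000° = +0.00373°.
1° of latitude = 3600 × 30.87 = 111132 m.
ΔN = Δφ × 111132 = 436.7 m; ΔE = Δλ × 111132 × cos(7.13300°) = +0.00373 × 111132 × 0.992261 = 411.3 m.
Distance = √(ΔE² + ΔN²) = √(411.3² + 436.7²) = 599.9 m.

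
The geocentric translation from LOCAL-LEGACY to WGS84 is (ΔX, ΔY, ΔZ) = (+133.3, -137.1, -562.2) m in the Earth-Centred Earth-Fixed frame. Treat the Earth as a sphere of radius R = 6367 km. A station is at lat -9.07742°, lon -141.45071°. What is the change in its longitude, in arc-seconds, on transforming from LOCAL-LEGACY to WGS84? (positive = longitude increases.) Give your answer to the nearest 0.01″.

Δλ = 6.24″

sin φ = -0.157769, cos φ = 0.987476, sin λ = -0.623188, cos λ = -0.782072.
East component: ΔE = −sin λ·ΔX + cos λ·ΔY = −(-0.623188)(133.3) + (-0.782072)(-137.1) = 190.29 m.
1° of latitude spans πR/180 = 111125 m; at latitude φ, 1° of longitude spans that × cos φ = 109733.4 m, so Δλ = 190.29 / 109733.4 × 3600 = 6.243″.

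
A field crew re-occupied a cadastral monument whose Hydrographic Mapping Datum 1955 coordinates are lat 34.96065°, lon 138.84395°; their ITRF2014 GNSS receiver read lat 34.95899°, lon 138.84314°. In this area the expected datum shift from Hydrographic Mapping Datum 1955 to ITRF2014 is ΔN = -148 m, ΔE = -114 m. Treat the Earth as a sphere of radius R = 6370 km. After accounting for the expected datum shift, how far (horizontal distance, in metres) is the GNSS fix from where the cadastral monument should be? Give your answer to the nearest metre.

54 m

Observed coordinate differences: Δφ = -0.00166°, Δλ = -0.00081°.
Converting to metres (1° lat = 111177 m, cos φ = 0.819546): observed ΔN = -184.6 m, observed ΔE = -73.8 m.
Subtracting the expected shift leaves a residual of -184.6 − (-148) = -36.6 m north and -73.8 − (-114) = 40.2 m east.
Residual distance = √((-36.6)² + 40.2²) = 54.3 m.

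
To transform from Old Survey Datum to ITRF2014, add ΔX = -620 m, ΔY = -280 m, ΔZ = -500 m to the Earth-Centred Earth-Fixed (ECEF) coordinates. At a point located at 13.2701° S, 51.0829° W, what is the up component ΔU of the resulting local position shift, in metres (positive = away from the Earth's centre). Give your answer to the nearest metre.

ΔU = -52 m

The local up (radial) axis is (cos φ cos λ, cos φ sin λ, sin φ), giving ΔU = -379.081 + 212.039 + 114.771 = -52.27 m.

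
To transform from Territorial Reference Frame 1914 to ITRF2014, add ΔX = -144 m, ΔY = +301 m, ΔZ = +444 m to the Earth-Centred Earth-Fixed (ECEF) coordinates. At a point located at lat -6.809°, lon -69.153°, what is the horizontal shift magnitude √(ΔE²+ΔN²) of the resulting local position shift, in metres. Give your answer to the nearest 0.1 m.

402.4 m

At φ = -6.809°, λ = -69.153°: sin φ = -0.118560, cos φ = 0.992947, sin λ = -0.934534, cos λ = 0.355874.
ΔE = −sin λ·ΔX + cos λ·ΔY = −(-0.934534)·(-144) + (0.355874)·(301) = -27.45 m.
ΔN = −sin φ cos λ·ΔX − sin φ sin λ·ΔY + cos φ·ΔZ = −(-0.118560)(0.355874)(-144) − (-0.118560)(-0.934534)(301) + (0.992947)(444) = 401.44 m.
Horizontal magnitude = √(ΔE² + ΔN²) = √((-27.45)² + 401.44²) = 402.38 m.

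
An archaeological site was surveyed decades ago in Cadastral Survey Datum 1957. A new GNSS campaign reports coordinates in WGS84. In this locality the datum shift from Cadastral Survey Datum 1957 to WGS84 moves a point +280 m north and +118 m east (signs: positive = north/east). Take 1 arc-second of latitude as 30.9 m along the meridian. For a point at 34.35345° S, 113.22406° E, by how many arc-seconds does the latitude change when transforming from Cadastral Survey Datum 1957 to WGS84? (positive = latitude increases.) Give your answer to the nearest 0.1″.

1″ of latitude = 30.90 m, so Δφ = 280.0 / 30.90 = 9.061″.

Δφ = 9.1″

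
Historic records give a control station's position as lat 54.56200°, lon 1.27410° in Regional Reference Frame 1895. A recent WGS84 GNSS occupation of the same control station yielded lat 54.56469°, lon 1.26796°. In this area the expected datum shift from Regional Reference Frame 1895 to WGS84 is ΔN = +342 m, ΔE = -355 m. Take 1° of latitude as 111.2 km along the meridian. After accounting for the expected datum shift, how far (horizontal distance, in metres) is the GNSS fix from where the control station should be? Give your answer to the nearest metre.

Observed coordinate differences: Δφ = +0.00269°, Δλ = -0.00614°.
Converting to metres (1° lat = 111200 m, cos φ = 0.579822): observed ΔN = 299.1 m, observed ΔE = -395.9 m.
Subtracting the expected shift leaves a residual of 299.1 − (342) = -42.9 m north and -395.9 − (-355) = -40.9 m east.
Residual distance = √((-42.9)² + (-40.9)²) = 59.2 m.

59 m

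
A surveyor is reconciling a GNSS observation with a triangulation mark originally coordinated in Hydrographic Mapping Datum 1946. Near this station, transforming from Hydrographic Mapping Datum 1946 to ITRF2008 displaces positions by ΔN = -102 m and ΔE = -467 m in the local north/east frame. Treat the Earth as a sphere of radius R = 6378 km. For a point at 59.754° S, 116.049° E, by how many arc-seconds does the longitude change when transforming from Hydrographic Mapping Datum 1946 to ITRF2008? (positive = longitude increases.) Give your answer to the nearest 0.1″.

At latitude -59.754°, cos φ = 0.503714.
One radian of longitude at latitude φ spans R cos φ, so Δλ = ΔE / (R cos φ) = -467.0 / (6378000 × 0.503714) = -1.4536e-04 rad = -29.983″.

Δλ = -30.0″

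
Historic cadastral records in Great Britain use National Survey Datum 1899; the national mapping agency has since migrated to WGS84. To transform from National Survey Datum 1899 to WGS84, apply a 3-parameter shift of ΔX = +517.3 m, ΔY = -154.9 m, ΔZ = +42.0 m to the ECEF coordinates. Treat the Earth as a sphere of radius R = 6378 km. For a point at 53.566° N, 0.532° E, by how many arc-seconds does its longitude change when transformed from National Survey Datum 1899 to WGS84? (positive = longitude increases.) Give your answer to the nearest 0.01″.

sin φ = 0.804542, cos φ = 0.593896, sin λ = 0.009285, cos λ = 0.999957.
East component: ΔE = −sin λ·ΔX + cos λ·ΔY = −(0.009285)(517.3) + (0.999957)(-154.9) = -159.70 m.
1° of latitude spans πR/180 = 111317 m; at latitude φ, 1° of longitude spans that × cos φ = 66110.8 m, so Δλ = -159.70 / 66110.8 × 3600 = -8.696″.

Δλ = -8.70″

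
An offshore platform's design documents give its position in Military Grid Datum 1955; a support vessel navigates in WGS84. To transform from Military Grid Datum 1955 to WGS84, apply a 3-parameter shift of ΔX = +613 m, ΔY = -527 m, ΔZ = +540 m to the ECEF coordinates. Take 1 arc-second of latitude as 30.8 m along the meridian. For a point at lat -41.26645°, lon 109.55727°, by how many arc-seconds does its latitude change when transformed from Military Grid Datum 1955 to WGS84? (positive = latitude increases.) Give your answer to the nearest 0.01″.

sin φ = -0.659562, cos φ = 0.751650, sin λ = 0.942307, cos λ = -0.334749.
North component: ΔN = −sin φ cos λ·ΔX − sin φ sin λ·ΔY + cos φ·ΔZ = −(-0.659562)(-0.334749)(613) − (-0.659562)(0.942307)(-527) + (0.751650)(540) = -56.99 m.
1° of latitude spans 3600 × 30.80 = 110880 m, so Δφ = -56.99 / 110880 × 3600 = -1.850″.

Δφ = -1.85″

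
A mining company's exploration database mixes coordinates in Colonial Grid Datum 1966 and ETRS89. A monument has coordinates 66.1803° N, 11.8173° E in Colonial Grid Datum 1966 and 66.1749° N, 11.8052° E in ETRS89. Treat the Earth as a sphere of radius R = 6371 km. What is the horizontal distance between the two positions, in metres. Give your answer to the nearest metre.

810 m

Δφ = 66.1749° − 66.1803° = -0.0054°; Δλ = 11.8052° − 11.8173° = -0.0121°.
1° along a meridian = πR/180 = 111195 m.
ΔN = Δφ × 111195 = -600.5 m; ΔE = Δλ × 111195 × cos(66.1803°) = -0.0121 × 111195 × 0.403860 = -543.4 m.
Distance = √(ΔE² + ΔN²) = √((-543.4)² + (-600.5)²) = 809.8 m.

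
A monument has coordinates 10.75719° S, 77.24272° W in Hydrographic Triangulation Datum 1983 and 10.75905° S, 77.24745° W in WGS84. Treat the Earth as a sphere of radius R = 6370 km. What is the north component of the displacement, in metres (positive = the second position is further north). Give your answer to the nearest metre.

Δφ = -10.75905° − -10.75719° = -0.00186°; Δλ = -77.24745° − -77.24272° = -0.00473°.
1° along a meridian = πR/180 = 111177 m.
ΔN = Δφ × 111177 = -206.8 m; ΔE = Δλ × 111177 × cos(-10.75719°) = -0.00473 × 111177 × 0.982427 = -516.6 m.

ΔN = -207 m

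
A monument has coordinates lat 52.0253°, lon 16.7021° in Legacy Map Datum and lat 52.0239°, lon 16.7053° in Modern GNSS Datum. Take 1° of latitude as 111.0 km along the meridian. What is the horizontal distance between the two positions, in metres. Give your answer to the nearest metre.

268 m

Δφ = 52.0239° − 52.0253° = -0.0014°; Δλ = 16.7053° − 16.7021° = +0.0032°.
ΔN = Δφ × 111000 = -155.4 m; ΔE = Δλ × 111000 × cos(52.0253°) = +0.0032 × 111000 × 0.615313 = 218.6 m.
Distance = √(ΔE² + ΔN²) = √(218.6² + (-155.4)²) = 268.2 m.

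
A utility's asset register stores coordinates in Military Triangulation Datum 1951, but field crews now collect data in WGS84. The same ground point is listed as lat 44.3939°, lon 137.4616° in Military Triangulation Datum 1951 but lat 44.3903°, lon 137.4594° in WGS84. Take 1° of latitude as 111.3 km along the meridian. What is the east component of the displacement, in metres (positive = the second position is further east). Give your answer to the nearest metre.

ΔE = -175 m

Δφ = 44.3903° − 44.3939° = -0.0036°; Δλ = 137.4594° − 137.4616° = -0.0022°.
ΔN = Δφ × 111300 = -400.7 m; ΔE = Δλ × 111300 × cos(44.3939°) = -0.0022 × 111300 × 0.714547 = -175.0 m.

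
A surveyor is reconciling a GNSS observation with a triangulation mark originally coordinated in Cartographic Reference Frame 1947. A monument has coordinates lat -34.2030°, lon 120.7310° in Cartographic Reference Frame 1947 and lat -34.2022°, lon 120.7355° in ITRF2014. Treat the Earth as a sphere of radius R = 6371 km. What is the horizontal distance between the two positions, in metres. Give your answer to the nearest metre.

Δφ = -34.2022° − -34.2030° = +0.0008°; Δλ = 120.7355° − 120.7310° = +0.0045°.
1° along a meridian = πR/180 = 111195 m.
ΔN = Δφ × 111195 = 89.0 m; ΔE = Δλ × 111195 × cos(-34.2030°) = +0.0045 × 111195 × 0.827051 = 413.8 m.
Distance = √(ΔE² + ΔN²) = √(413.8² + 89.0²) = 423.3 m.

423 m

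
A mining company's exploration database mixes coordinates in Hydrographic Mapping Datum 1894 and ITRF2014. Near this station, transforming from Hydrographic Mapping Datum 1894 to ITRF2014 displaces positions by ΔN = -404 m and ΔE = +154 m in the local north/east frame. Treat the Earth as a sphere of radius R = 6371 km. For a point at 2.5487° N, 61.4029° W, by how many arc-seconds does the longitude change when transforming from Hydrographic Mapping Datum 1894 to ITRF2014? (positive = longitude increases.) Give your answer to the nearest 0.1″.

Δλ = 5.0″

At latitude 2.5487°, cos φ = 0.999011.
One radian of longitude at latitude φ spans R cos φ, so Δλ = ΔE / (R cos φ) = 154.0 / (6371000 × 0.999011) = 2.4196e-05 rad = 4.991″.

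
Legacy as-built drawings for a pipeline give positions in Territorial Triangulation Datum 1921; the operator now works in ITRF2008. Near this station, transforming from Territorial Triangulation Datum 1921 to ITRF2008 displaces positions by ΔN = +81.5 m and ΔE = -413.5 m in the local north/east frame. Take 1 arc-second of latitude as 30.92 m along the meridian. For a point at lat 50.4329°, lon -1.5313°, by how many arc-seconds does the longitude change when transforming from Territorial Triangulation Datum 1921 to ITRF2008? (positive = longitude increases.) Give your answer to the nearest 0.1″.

At latitude 50.4329°, cos φ = 0.636981.
1″ of longitude at this latitude = 30.92 × cos φ = 19.6955 m, so Δλ = -413.5 / 19.6955 = -20.995″.

Δλ = -21.0″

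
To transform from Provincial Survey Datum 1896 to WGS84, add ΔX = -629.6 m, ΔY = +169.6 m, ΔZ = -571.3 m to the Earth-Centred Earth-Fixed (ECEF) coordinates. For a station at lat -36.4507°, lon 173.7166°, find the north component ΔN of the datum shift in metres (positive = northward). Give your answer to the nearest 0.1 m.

The local north axis is (−sin φ cos λ, −sin φ sin λ, cos φ), giving ΔN = 371.818 + 11.028 − 459.536 = -76.69 m.

ΔN = -76.7 m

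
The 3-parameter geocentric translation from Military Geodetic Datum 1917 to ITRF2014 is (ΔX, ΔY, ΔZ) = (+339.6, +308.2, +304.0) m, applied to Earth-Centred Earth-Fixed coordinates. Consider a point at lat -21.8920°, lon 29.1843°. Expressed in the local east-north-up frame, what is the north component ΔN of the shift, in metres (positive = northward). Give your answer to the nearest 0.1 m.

At φ = -21.8920°, λ = 29.1843°: sin φ = -0.372858, cos φ = 0.927888, sin λ = 0.487620, cos λ = 0.873056.
ΔN = −sin φ cos λ·ΔX − sin φ sin λ·ΔY + cos φ·ΔZ = −(-0.372858)(0.873056)(339.6) − (-0.372858)(0.487620)(308.2) + (0.927888)(304.0) = 448.66 m.

ΔN = 448.7 m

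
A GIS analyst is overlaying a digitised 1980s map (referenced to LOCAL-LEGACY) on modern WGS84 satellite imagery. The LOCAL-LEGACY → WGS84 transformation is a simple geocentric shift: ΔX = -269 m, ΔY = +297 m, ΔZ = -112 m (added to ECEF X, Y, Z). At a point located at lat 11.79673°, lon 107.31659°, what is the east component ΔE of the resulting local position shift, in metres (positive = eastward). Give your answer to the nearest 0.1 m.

ΔE = 168.4 m

At φ = 11.79673°, λ = 107.31659°: sin φ = 0.204440, cos φ = 0.978879, sin λ = 0.954675, cos λ = -0.297651.
ΔE = −sin λ·ΔX + cos λ·ΔY = −(0.954675)·(-269) + (-0.297651)·(297) = 168.41 m.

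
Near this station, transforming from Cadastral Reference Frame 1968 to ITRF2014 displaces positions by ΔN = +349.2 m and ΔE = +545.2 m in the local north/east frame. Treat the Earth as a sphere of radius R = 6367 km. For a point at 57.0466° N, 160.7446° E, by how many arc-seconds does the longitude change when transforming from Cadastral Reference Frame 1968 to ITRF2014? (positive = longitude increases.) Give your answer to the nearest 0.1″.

At latitude 57.0466°, cos φ = 0.543957.
One radian of longitude at latitude φ spans R cos φ, so Δλ = ΔE / (R cos φ) = 545.2 / (6367000 × 0.543957) = 1.5742e-04 rad = 32.470″.

Δλ = 32.5″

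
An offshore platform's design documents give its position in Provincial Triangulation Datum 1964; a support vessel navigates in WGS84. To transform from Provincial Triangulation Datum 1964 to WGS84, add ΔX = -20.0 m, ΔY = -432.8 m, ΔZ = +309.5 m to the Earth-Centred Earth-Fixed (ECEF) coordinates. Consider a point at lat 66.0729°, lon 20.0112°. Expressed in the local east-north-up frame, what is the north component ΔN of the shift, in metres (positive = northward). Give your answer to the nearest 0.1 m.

The local north axis is (−sin φ cos λ, −sin φ sin λ, cos φ), giving ΔN = 17.178 + 135.378 + 125.525 = 278.08 m.

ΔN = 278.1 m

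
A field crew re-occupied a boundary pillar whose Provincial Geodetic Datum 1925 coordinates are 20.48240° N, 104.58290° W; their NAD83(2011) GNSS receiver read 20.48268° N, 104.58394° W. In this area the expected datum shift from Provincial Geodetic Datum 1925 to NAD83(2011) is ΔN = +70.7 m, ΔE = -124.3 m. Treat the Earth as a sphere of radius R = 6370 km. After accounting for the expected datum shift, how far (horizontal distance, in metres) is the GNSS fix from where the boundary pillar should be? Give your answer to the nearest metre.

43 m

Observed coordinate differences: Δφ = +0.00028°, Δλ = -0.00104°.
Converting to metres (1° lat = 111177 m, cos φ = 0.936780): observed ΔN = 31.1 m, observed ΔE = -108.3 m.
Subtracting the expected shift leaves a residual of 31.1 − (70.7) = -39.6 m north and -108.3 − (-124.3) = 16.0 m east.
Residual distance = √((-39.6)² + 16.0²) = 42.7 m.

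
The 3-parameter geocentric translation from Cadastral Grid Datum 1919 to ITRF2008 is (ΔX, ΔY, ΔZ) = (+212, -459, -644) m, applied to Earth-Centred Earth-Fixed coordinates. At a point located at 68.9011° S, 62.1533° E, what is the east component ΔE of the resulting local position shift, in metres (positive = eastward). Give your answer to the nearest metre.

ΔE = -402 m

At φ = -68.9011°, λ = 62.1533°: sin φ = -0.932960, cos φ = 0.359979, sin λ = 0.884201, cos λ = 0.467107.
ΔE = −sin λ·ΔX + cos λ·ΔY = −(0.884201)·(212) + (0.467107)·(-459) = -401.85 m.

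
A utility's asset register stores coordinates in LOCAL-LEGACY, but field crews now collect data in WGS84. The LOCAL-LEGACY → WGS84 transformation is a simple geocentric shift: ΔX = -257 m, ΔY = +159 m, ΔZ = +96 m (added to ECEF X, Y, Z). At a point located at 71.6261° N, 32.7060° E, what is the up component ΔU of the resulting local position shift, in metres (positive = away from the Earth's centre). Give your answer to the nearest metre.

ΔU = 50 m

The local up (radial) axis is (cos φ cos λ, cos φ sin λ, sin φ), giving ΔU = -68.167 + 27.081 + 91.106 = 50.02 m.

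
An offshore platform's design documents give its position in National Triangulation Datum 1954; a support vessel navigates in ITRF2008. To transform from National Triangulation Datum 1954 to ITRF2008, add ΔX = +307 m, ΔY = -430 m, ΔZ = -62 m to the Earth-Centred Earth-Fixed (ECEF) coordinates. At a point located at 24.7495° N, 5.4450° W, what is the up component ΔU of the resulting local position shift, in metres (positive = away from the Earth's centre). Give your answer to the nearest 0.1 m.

The local up (radial) axis is (cos φ cos λ, cos φ sin λ, sin φ), giving ΔU = 277.543 + 37.055 − 25.956 = 288.64 m.

ΔU = 288.6 m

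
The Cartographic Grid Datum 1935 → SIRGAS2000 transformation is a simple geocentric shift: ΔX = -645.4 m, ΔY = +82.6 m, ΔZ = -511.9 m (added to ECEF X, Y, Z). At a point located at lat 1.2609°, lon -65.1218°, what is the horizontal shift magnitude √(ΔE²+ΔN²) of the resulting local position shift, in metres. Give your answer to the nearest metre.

747 m

The local east axis at (φ, λ) is (−sin λ, cos λ, 0), so ΔE = −sin(-65.1218°)·(-645.4) + cos(-65.1218°)·82.6 = -550.76 m.
The local north axis is (−sin φ cos λ, −sin φ sin λ, cos φ), giving ΔN = 5.975 + 1.649 − 511.776 = -504.15 m.
Horizontal magnitude = √(ΔE² + ΔN²) = √((-550.76)² + (-504.15)²) = 746.66 m.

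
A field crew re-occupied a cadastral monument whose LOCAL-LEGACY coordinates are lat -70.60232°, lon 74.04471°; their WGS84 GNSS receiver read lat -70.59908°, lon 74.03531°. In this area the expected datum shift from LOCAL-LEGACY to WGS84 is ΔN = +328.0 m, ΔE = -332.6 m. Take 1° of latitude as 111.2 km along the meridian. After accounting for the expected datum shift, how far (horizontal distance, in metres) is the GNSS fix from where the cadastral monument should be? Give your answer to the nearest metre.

35 m

Observed coordinate differences: Δφ = +0.00324°, Δλ = -0.00940°.
Converting to metres (1° lat = 111200 m, cos φ = 0.332123): observed ΔN = 360.3 m, observed ΔE = -347.2 m.
Subtracting the expected shift leaves a residual of 360.3 − (328.0) = 32.3 m north and -347.2 − (-332.6) = -14.6 m east.
Residual distance = √(32.3² + (-14.6)²) = 35.4 m.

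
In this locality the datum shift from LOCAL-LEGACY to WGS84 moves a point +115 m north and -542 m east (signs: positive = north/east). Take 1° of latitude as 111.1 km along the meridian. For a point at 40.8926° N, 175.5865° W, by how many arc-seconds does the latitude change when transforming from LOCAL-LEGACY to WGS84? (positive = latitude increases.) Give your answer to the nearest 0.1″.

Δφ = 3.7″

1° of latitude = 111.1 km, so Δφ = 115.0 / 111100 = 0.0010351° = 3.726″.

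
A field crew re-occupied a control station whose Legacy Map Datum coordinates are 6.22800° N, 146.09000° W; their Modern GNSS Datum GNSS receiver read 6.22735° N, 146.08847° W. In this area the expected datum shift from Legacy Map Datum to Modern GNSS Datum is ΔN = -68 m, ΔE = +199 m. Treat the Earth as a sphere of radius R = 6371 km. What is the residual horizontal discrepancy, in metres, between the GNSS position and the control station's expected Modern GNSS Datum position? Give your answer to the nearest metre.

30 m

Observed coordinate differences: Δφ = -0.00065°, Δλ = +0.00153°.
Converting to metres (1° lat = 111195 m, cos φ = 0.994098): observed ΔN = -72.3 m, observed ΔE = 169.1 m.
Subtracting the expected shift leaves a residual of -72.3 − (-68) = -4.3 m north and 169.1 − (199) = -29.9 m east.
Residual distance = √((-4.3)² + (-29.9)²) = 30.2 m.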